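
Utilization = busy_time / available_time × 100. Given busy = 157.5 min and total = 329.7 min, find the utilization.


Utilization = busy / total × 100
= 157.5 / 329.7 × 100
= 47.8%


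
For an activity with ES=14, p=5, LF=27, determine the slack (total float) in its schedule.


EF = ES + duration = 14 + 5 = 19
LS = LF - duration = 27 - 5 = 22
Total Float = LF - EF = 27 - 19
(or LS - ES = 22 - 14)
= 8


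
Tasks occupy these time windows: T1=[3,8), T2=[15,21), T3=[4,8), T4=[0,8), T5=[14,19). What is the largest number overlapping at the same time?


Check each time point for overlaps:
  t=4: 3 tasks active (T1, T3, T4)
Max concurrent = 3


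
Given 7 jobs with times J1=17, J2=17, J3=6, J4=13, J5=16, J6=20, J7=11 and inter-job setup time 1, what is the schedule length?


Makespan = Σ processing + (n-1) × setup
= (17 + 17 + 6 + 13 + 16 + 20 + 11) + (7-1)×1
= 100 + 6
= 106 time units


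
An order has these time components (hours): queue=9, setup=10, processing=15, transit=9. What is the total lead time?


Lead time = queue + setup + processing + transit
= 9 + 10 + 15 + 9
= 43 hours


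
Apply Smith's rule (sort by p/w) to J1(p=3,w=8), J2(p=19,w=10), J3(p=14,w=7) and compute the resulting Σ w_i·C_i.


WSPT order (by p/w): J1 → J2 → J3
  J1: C=3, w·C=8×3=24
  J2: C=22, w·C=10×22=220
  J3: C=36, w·C=7×36=252
Σ w·C = 496
= 496


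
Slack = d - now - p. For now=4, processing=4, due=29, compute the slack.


Slack = due - current_time - processing
= 29 - 4 - 4
= 21


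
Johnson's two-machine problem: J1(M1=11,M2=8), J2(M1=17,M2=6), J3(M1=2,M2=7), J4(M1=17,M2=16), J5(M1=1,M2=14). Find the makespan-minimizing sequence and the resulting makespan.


Johnson's rule:
Group 1 (M1≤M2, sort by M1): ['J5', 'J3']
Group 2 (M1>M2, sort desc M2): ['J4', 'J1', 'J2']
Sequence: J5 → J3 → J4 → J1 → J2
Makespan calculation:
  J5: M1 done=1, M2 done=15
  J3: M1 done=3, M2 done=22
  J4: M1 done=20, M2 done=38
  J1: M1 done=31, M2 done=46
  J2: M1 done=48, M2 done=54
= Sequence: J5 → J3 → J4 → J1 → J2, Makespan: 54


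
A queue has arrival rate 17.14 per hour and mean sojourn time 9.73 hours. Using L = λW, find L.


Little's law: L = λ × W
= 17.14 × 9.73
= 166.77


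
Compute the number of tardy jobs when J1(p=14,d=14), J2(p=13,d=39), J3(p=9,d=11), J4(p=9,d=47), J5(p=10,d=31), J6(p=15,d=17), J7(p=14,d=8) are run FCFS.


Completion vs due date:
  J1: C=14, d=14 → on time
  J2: C=27, d=39 → on time
  J3: C=36, d=11 → TARDY
  J4: C=45, d=47 → on time
  J5: C=55, d=31 → TARDY
  J6: C=70, d=17 → TARDY
  J7: C=84, d=8 → TARDY
Tardy jobs: J3, J5, J6, J7
Count = 4


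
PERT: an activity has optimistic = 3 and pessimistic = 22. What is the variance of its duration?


σ² = ((p - o) / 6)² = (p - o)² / 36
= (22 - 3)² / 36
= 19² / 36
= 361 / 36
= 10.0278


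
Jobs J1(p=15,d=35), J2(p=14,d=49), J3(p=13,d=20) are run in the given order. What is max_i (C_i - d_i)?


Lateness per job (L = C - d):
  J1: C=15, d=35, L=-20
  J2: C=29, d=49, L=-20
  J3: C=42, d=20, L=22
Lmax = max(-20, -20, 22)
= 22


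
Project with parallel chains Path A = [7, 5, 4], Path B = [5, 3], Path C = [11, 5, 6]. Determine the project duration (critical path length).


Path A: 7 + 5 + 4 = 16
Path B: 5 + 3 = 8
Path C: 11 + 5 + 6 = 22
Critical path = longest = max(16, 8, 22)
= 22 (Path C)


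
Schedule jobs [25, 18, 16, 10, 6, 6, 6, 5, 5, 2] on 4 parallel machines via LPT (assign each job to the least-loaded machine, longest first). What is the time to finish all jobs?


Jobs (LPT sorted): [25, 18, 16, 10, 6, 6, 6, 5, 5, 2]
Machines: 4
  J=25 → Machine 1 (load: 0+25=25)
  J=18 → Machine 2 (load: 0+18=18)
  J=16 → Machine 3 (load: 0+16=16)
  J=10 → Machine 4 (load: 0+10=10)
  J=6 → Machine 4 (load: 10+6=16)
  J=6 → Machine 3 (load: 16+6=22)
  J=6 → Machine 4 (load: 16+6=22)
  J=5 → Machine 2 (load: 18+5=23)
  J=5 → Machine 3 (load: 22+5=27)
  J=2 → Machine 4 (load: 22+2=24)
Machine loads: [25, 23, 27, 24]
Makespan = max = 27 time units


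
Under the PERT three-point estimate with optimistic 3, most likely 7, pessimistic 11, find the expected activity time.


te = (o + 4m + p) / 6
= (3 + 4×7 + 11) / 6
= (3 + 28 + 11) / 6
= 42 / 6
= 7.00


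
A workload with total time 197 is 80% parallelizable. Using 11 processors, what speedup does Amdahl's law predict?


Amdahl's law: T_p = T × ((1-p) + p/N)
= 197 × ((1-0.8) + 0.8/11)
= 197 × (0.20 + 0.0727)
= 197 × 0.2727
= 53.73
Speedup = 197/53.73
= 3.67×


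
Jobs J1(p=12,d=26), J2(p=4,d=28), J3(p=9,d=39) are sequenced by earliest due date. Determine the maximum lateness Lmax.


EDD order: J1 → J2 → J3
Completion and lateness:
  J1: C=12, d=26, L=12-26=-14
  J2: C=16, d=28, L=16-28=-12
  J3: C=25, d=39, L=25-39=-14
Lmax = max(-14, -12, -14)
= -12


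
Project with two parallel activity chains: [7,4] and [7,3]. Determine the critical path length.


Path A: 7 + 4 = 11
Path B: 7 + 3 = 10
Critical path = longest = max(11, 10)
= 11 (Path A)


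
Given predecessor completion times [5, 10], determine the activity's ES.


ES = max of all predecessor completion times
Predecessors: [5, 10]
ES = max(5, 10)
= 10


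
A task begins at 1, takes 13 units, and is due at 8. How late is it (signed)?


Completion = 1 + 13 = 14
Lateness = C - d = 14 - 8
= 6


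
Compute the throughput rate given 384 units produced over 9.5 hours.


Throughput = units / time
= 384 / 9.5
= 40.4 units/hour


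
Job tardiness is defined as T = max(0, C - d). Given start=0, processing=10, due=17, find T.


Completion = start + processing = 0 + 10 = 10
Tardiness = max(0, C - d) = max(0, 10 - 17)
= max(0, -7)
= 0


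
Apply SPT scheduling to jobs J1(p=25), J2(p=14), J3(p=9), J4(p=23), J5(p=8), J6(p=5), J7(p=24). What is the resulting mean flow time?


SPT order: J6 → J5 → J3 → J2 → J4 → J7 → J1
Completion times:
  J6: C=5
  J5: C=13
  J3: C=22
  J2: C=36
  J4: C=59
  J7: C=83
  J1: C=108
Sum = 326, n = 7
Mean flow = 326/7
= 46.57


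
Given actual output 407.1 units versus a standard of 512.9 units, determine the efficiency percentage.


Efficiency = (actual / standard) × 100
= (407.1 / 512.9) × 100
= 79.4%


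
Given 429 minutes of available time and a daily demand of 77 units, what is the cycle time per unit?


Cycle time = available time / demand
= 429 / 77
= 5.57 min/unit


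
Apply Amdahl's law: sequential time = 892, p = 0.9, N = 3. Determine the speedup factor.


Amdahl's law: T_p = T × ((1-p) + p/N)
= 892 × ((1-0.9) + 0.9/3)
= 892 × (0.10 + 0.3000)
= 892 × 0.4000
= 356.80
Speedup = 892/356.80
= 2.50×


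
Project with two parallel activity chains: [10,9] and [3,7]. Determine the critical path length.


Path A: 10 + 9 = 19
Path B: 3 + 7 = 10
Critical path = longest = max(19, 10)
= 19 (Path A)


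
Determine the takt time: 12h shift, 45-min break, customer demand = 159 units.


Available = 12×60 - 45 = 675 min
Takt time = 675 / 159
= 4.25 min/unit


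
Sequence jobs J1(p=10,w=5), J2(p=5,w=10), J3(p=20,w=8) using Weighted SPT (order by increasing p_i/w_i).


WSPT (Smith's rule): sort by p/w ascending
  J2: p/w = 5/10 = 0.500
  J1: p/w = 10/5 = 2.000
  J3: p/w = 20/8 = 2.500
Order: J2 → J1 → J3


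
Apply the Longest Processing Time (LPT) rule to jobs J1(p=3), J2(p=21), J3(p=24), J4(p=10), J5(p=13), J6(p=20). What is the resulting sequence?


LPT: sort by longest processing time first
  J3: p=24
  J2: p=21
  J6: p=20
  J5: p=13
  J4: p=10
  J1: p=3
Order: J3 → J2 → J6 → J5 → J4 → J1


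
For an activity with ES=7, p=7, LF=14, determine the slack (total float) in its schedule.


EF = ES + duration = 7 + 7 = 14
LS = LF - duration = 14 - 7 = 7
Total Float = LF - EF = 14 - 14
(or LS - ES = 7 - 7)
= 0


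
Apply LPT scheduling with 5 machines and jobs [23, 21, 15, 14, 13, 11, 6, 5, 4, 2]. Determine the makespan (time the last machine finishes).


Jobs (LPT sorted): [23, 21, 15, 14, 13, 11, 6, 5, 4, 2]
Machines: 5
  J=23 → Machine 1 (load: 0+23=23)
  J=21 → Machine 2 (load: 0+21=21)
  J=15 → Machine 3 (load: 0+15=15)
  J=14 → Machine 4 (load: 0+14=14)
  J=13 → Machine 5 (load: 0+13=13)
  J=11 → Machine 5 (load: 13+11=24)
  J=6 → Machine 4 (load: 14+6=20)
  J=5 → Machine 3 (load: 15+5=20)
  J=4 → Machine 3 (load: 20+4=24)
  J=2 → Machine 4 (load: 20+2=22)
Machine loads: [23, 21, 24, 22, 24]
Makespan = max = 24 time units


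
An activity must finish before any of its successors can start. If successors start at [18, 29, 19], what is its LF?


LF = min of all successor start times
Successors start at: [18, 29, 19]
LF = min(18, 29, 19)
= 18


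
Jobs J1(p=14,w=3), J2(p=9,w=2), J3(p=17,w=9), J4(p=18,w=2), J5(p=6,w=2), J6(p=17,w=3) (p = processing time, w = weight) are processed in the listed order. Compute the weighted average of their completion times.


Completion times:
  J1: C=14, w×C=3×14=42
  J2: C=23, w×C=2×23=46
  J3: C=40, w×C=9×40=360
  J4: C=58, w×C=2×58=116
  J5: C=64, w×C=2×64=128
  J6: C=81, w×C=3×81=243
Sum w×C = 935
Sum w = 21
Weighted avg = 935/21
= 44.52


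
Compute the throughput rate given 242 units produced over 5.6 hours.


Throughput = units / time
= 242 / 5.6
= 43.2 units/hour


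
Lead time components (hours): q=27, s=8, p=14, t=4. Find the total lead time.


Lead time = queue + setup + processing + transit
= 27 + 8 + 14 + 4
= 53 hours


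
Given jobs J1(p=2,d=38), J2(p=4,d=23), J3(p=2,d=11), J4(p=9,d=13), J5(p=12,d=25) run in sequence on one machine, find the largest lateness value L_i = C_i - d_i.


Lateness per job (L = C - d):
  J1: C=2, d=38, L=-36
  J2: C=6, d=23, L=-17
  J3: C=8, d=11, L=-3
  J4: C=17, d=13, L=4
  J5: C=29, d=25, L=4
Lmax = max(-36, -17, -3, 4, 4)
= 4


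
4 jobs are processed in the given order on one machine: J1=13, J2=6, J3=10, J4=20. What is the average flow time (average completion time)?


Completion times:
  J1: completes at 13
  J2: completes at 19
  J3: completes at 29
  J4: completes at 49
Sum = 110
Average = 110/4
= 27.50


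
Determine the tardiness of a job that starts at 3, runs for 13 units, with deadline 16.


Completion = start + processing = 3 + 13 = 16
Tardiness = max(0, C - d) = max(0, 16 - 16)
= max(0, 0)
= 0


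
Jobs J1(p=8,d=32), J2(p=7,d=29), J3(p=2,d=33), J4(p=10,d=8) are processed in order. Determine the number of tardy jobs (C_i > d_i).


Completion vs due date:
  J1: C=8, d=32 → on time
  J2: C=15, d=29 → on time
  J3: C=17, d=33 → on time
  J4: C=27, d=8 → TARDY
Tardy jobs: J4
Count = 1


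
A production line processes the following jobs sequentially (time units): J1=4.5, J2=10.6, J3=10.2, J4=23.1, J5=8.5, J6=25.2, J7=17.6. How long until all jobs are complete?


Sequential makespan: sum all processing times
= 4.5 + 10.6 + 10.2 + 23.1 + 8.5 + 25.2 + 17.6
= 99.7 time units


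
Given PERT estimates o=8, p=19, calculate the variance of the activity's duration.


σ² = ((p - o) / 6)² = (p - o)² / 36
= (19 - 8)² / 36
= 11² / 36
= 121 / 36
= 3.3611


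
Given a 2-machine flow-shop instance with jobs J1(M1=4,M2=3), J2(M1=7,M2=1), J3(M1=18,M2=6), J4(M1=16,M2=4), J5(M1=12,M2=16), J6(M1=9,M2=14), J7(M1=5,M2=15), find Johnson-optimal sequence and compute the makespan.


Johnson's rule:
Group 1 (M1≤M2, sort by M1): ['J7', 'J6', 'J5']
Group 2 (M1>M2, sort desc M2): ['J3', 'J4', 'J1', 'J2']
Sequence: J7 → J6 → J5 → J3 → J4 → J1 → J2
Makespan calculation:
  J7: M1 done=5, M2 done=20
  J6: M1 done=14, M2 done=34
  J5: M1 done=26, M2 done=50
  J3: M1 done=44, M2 done=56
  J4: M1 done=60, M2 done=64
  J1: M1 done=64, M2 done=67
  J2: M1 done=71, M2 done=72
= Sequence: J7 → J6 → J5 → J3 → J4 → J1 → J2, Makespan: 72


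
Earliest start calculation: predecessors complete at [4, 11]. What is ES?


ES = max of all predecessor completion times
Predecessors: [4, 11]
ES = max(4, 11)
= 11


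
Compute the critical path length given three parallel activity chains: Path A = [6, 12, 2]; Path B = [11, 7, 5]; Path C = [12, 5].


Path A: 6 + 12 + 2 = 20
Path B: 11 + 7 + 5 = 23
Path C: 12 + 5 = 17
Critical path = longest = max(20, 23, 17)
= 23 (Path B)


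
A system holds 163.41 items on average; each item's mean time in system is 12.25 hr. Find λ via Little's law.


Little's law: L = λW → λ = L / W
= 163.41 / 12.25
= 13.34 per hour


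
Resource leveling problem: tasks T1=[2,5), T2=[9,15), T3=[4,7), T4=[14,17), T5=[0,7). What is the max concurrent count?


Check each time point for overlaps:
  t=4: 3 tasks active (T1, T3, T5)
Max concurrent = 3


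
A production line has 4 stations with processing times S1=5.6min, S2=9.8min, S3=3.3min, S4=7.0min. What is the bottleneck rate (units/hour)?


Bottleneck = longest station time
Station times: [5.6, 9.8, 3.3, 7.0]
Max = 9.8 min
Rate = 60 / 9.8
= 6.12 units/hour (bottleneck: 9.8min)


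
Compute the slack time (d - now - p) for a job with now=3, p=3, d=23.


Slack = due - current_time - processing
= 23 - 3 - 3
= 17


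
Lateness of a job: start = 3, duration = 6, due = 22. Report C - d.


Completion = 3 + 6 = 9
Lateness = C - d = 9 - 22
= -13


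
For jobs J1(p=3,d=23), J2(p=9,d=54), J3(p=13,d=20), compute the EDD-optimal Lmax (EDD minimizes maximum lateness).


EDD order: J3 → J1 → J2
Completion and lateness:
  J3: C=13, d=20, L=13-20=-7
  J1: C=16, d=23, L=16-23=-7
  J2: C=25, d=54, L=25-54=-29
Lmax = max(-7, -7, -29)
= -7


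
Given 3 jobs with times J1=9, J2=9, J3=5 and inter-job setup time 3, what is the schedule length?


Makespan = Σ processing + (n-1) × setup
= (9 + 9 + 5) + (3-1)×3
= 23 + 6
= 29 time units


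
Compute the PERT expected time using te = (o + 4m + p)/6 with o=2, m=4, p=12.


te = (o + 4m + p) / 6
= (2 + 4×4 + 12) / 6
= (2 + 16 + 12) / 6
= 30 / 6
= 5.00


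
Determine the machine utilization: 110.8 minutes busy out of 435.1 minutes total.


Utilization = busy / total × 100
= 110.8 / 435.1 × 100
= 25.5%


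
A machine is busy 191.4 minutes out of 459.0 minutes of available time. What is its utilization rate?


Utilization = busy / total × 100
= 191.4 / 459.0 × 100
= 41.7%


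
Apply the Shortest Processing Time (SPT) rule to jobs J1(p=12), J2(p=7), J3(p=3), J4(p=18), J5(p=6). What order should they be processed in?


SPT: sort by shortest processing time
  J3: p=3
  J5: p=6
  J2: p=7
  J1: p=12
  J4: p=18
Order: J3 → J5 → J2 → J1 → J4


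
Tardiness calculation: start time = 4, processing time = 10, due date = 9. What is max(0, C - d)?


Completion = start + processing = 4 + 10 = 14
Tardiness = max(0, C - d) = max(0, 14 - 9)
= max(0, 5)
= 5


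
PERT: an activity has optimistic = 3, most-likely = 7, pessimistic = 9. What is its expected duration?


te = (o + 4m + p) / 6
= (3 + 4×7 + 9) / 6
= (3 + 28 + 9) / 6
= 40 / 6
= 6.67


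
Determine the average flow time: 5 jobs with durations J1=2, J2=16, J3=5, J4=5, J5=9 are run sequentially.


Completion times:
  J1: completes at 2
  J2: completes at 18
  J3: completes at 23
  J4: completes at 28
  J5: completes at 37
Sum = 108
Average = 108/5
= 21.60


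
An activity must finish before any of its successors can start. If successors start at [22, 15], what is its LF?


LF = min of all successor start times
Successors start at: [22, 15]
LF = min(22, 15)
= 15


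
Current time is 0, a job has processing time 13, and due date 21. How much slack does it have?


Slack = due - current_time - processing
= 21 - 0 - 13
= 8


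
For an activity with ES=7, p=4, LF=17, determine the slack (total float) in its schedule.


EF = ES + duration = 7 + 4 = 11
LS = LF - duration = 17 - 4 = 13
Total Float = LF - EF = 17 - 11
(or LS - ES = 13 - 7)
= 6


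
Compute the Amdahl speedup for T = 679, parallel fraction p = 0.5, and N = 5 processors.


Amdahl's law: T_p = T × ((1-p) + p/N)
= 679 × ((1-0.5) + 0.5/5)
= 679 × (0.50 + 0.1000)
= 679 × 0.6000
= 407.40
Speedup = 679/407.40
= 1.67×


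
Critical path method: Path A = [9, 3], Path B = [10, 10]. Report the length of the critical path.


Path A: 9 + 3 = 12
Path B: 10 + 10 = 20
Critical path = longest = max(12, 20)
= 20 (Path B)


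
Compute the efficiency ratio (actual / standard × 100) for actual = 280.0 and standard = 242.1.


Efficiency = (actual / standard) × 100
= (280.0 / 242.1) × 100
= 115.7%


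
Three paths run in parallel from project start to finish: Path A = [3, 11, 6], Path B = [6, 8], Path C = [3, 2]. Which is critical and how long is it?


Path A: 3 + 11 + 6 = 20
Path B: 6 + 8 = 14
Path C: 3 + 2 = 5
Critical path = longest = max(20, 14, 5)
= 20 (Path A)


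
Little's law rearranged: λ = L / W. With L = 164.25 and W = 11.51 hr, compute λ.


Little's law: L = λW → λ = L / W
= 164.25 / 11.51
= 14.27 per hour


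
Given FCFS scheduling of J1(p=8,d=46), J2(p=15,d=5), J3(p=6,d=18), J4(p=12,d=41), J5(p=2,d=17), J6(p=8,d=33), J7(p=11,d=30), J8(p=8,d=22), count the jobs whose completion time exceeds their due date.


Completion vs due date:
  J1: C=8, d=46 → on time
  J2: C=23, d=5 → TARDY
  J3: C=29, d=18 → TARDY
  J4: C=41, d=41 → on time
  J5: C=43, d=17 → TARDY
  J6: C=51, d=33 → TARDY
  J7: C=62, d=30 → TARDY
  J8: C=70, d=22 → TARDY
Tardy jobs: J2, J3, J5, J6, J7, J8
Count = 6


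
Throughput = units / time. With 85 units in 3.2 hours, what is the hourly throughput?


Throughput = units / time
= 85 / 3.2
= 26.6 units/hour


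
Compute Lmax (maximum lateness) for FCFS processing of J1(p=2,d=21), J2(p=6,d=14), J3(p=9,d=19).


Lateness per job (L = C - d):
  J1: C=2, d=21, L=-19
  J2: C=8, d=14, L=-6
  J3: C=17, d=19, L=-2
Lmax = max(-19, -6, -2)
= -2


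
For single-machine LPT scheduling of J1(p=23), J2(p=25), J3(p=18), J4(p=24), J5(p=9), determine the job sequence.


LPT: sort by longest processing time first
  J2: p=25
  J4: p=24
  J1: p=23
  J3: p=18
  J5: p=9
Order: J2 → J4 → J1 → J3 → J5


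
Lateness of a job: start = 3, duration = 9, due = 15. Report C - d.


Completion = 3 + 9 = 12
Lateness = C - d = 12 - 15
= -3


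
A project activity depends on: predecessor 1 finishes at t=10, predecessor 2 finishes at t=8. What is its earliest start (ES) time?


ES = max of all predecessor completion times
Predecessors: [10, 8]
ES = max(10, 8)
= 10


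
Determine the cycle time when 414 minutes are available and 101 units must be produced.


Cycle time = available time / demand
= 414 / 101
= 4.10 min/unit


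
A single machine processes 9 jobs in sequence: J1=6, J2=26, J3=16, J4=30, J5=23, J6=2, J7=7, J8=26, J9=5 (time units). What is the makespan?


Sequential makespan: sum all processing times
= 6 + 26 + 16 + 30 + 23 + 2 + 7 + 26 + 5
= 141 time units


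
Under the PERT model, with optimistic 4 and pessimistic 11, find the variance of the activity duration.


σ² = ((p - o) / 6)² = (p - o)² / 36
= (11 - 4)² / 36
= 7² / 36
= 49 / 36
= 1.3611


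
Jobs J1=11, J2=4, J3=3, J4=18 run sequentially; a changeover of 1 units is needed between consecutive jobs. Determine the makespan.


Makespan = Σ processing + (n-1) × setup
= (11 + 4 + 3 + 18) + (4-1)×1
= 36 + 3
= 39 time units


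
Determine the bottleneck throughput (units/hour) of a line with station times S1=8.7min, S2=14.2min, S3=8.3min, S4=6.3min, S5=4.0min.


Bottleneck = longest station time
Station times: [8.7, 14.2, 8.3, 6.3, 4.0]
Max = 14.2 min
Rate = 60 / 14.2
= 4.23 units/hour (bottleneck: 14.2min)


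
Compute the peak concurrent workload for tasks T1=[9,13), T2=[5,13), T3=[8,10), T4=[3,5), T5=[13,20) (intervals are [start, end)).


Check each time point for overlaps:
  t=9: 3 tasks active (T1, T2, T3)
Max concurrent = 3


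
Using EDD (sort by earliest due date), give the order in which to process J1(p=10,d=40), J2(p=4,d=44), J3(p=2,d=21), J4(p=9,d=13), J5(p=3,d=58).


EDD: sort by earliest due date
  J4: d=13, p=9
  J3: d=21, p=2
  J1: d=40, p=10
  J2: d=44, p=4
  J5: d=58, p=3
Order: J4 → J3 → J1 → J2 → J5


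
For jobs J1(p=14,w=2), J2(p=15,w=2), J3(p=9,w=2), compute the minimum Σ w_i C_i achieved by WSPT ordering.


WSPT order (by p/w): J3 → J1 → J2
  J3: C=9, w·C=2×9=18
  J1: C=23, w·C=2×23=46
  J2: C=38, w·C=2×38=76
Σ w·C = 140
= 140


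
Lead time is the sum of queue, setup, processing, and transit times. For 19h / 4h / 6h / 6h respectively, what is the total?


Lead time = queue + setup + processing + transit
= 19 + 4 + 6 + 6
= 35 hours


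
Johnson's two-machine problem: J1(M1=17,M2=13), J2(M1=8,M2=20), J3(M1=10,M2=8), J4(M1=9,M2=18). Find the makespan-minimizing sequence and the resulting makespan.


Johnson's rule:
Group 1 (M1≤M2, sort by M1): ['J2', 'J4']
Group 2 (M1>M2, sort desc M2): ['J1', 'J3']
Sequence: J2 → J4 → J1 → J3
Makespan calculation:
  J2: M1 done=8, M2 done=28
  J4: M1 done=17, M2 done=46
  J1: M1 done=34, M2 done=59
  J3: M1 done=44, M2 done=67
= Sequence: J2 → J4 → J1 → J3, Makespan: 67


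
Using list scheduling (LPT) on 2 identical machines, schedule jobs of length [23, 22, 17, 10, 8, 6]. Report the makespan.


Jobs (LPT sorted): [23, 22, 17, 10, 8, 6]
Machines: 2
  J=23 → Machine 1 (load: 0+23=23)
  J=22 → Machine 2 (load: 0+22=22)
  J=17 → Machine 2 (load: 22+17=39)
  J=10 → Machine 1 (load: 23+10=33)
  J=8 → Machine 1 (load: 33+8=41)
  J=6 → Machine 2 (load: 39+6=45)
Machine loads: [41, 45]
Makespan = max = 45 time units


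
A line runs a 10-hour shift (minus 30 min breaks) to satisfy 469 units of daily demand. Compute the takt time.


Available = 10×60 - 30 = 570 min
Takt time = 570 / 469
= 1.22 min/unit


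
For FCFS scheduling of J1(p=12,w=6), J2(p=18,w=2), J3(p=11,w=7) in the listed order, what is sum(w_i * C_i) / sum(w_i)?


Completion times:
  J1: C=12, w×C=6×12=72
  J2: C=30, w×C=2×30=60
  J3: C=41, w×C=7×41=287
Sum w×C = 419
Sum w = 15
Weighted avg = 419/15
= 27.93


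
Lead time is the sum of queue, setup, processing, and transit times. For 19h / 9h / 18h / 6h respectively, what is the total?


Lead time = queue + setup + processing + transit
= 19 + 9 + 18 + 6
= 52 hours


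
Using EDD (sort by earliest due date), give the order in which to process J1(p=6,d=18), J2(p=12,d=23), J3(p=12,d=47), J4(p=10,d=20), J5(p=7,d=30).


EDD: sort by earliest due date
  J1: d=18, p=6
  J4: d=20, p=10
  J2: d=23, p=12
  J5: d=30, p=7
  J3: d=47, p=12
Order: J1 → J4 → J2 → J5 → J3


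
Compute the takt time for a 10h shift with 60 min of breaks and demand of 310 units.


Available = 10×60 - 60 = 540 min
Takt time = 540 / 310
= 1.74 min/unit


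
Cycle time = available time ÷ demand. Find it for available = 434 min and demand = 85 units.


Cycle time = available time / demand
= 434 / 85
= 5.11 min/unit


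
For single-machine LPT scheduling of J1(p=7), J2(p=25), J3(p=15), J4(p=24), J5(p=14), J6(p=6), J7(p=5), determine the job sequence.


LPT: sort by longest processing time first
  J2: p=25
  J4: p=24
  J3: p=15
  J5: p=14
  J1: p=7
  J6: p=6
  J7: p=5
Order: J2 → J4 → J3 → J5 → J1 → J6 → J7


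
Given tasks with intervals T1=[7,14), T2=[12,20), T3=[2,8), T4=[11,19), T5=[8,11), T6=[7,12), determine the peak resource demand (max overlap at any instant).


Check each time point for overlaps:
  t=7: 3 tasks active (T1, T3, T6)
Max concurrent = 3


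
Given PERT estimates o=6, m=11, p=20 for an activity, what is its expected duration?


te = (o + 4m + p) / 6
= (6 + 4×11 + 20) / 6
= (6 + 44 + 20) / 6
= 70 / 6
= 11.67


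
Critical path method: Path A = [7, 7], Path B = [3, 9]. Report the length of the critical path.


Path A: 7 + 7 = 14
Path B: 3 + 9 = 12
Critical path = longest = max(14, 12)
= 14 (Path A)


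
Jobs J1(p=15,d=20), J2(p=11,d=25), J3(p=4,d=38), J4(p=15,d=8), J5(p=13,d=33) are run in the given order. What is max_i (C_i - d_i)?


Lateness per job (L = C - d):
  J1: C=15, d=20, L=-5
  J2: C=26, d=25, L=1
  J3: C=30, d=38, L=-8
  J4: C=45, d=8, L=37
  J5: C=58, d=33, L=25
Lmax = max(-5, 1, -8, 37, 25)
= 37


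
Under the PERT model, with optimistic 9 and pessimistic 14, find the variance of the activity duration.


σ² = ((p - o) / 6)² = (p - o)² / 36
= (14 - 9)² / 36
= 5² / 36
= 25 / 36
= 0.6944


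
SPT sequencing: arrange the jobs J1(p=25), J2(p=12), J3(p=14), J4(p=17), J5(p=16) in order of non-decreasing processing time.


SPT: sort by shortest processing time
  J2: p=12
  J3: p=14
  J5: p=16
  J4: p=17
  J1: p=25
Order: J2 → J3 → J5 → J4 → J1


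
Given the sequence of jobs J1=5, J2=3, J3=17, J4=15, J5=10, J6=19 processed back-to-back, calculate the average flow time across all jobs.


Completion times:
  J1: completes at 5
  J2: completes at 8
  J3: completes at 25
  J4: completes at 40
  J5: completes at 50
  J6: completes at 69
Sum = 197
Average = 197/6
= 32.83


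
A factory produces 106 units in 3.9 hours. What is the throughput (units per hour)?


Throughput = units / time
= 106 / 3.9
= 27.2 units/hour


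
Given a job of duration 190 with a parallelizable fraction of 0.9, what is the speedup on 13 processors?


Amdahl's law: T_p = T × ((1-p) + p/N)
= 190 × ((1-0.9) + 0.9/13)
= 190 × (0.10 + 0.0692)
= 190 × 0.1692
= 32.15
Speedup = 190/32.15
= 5.91×


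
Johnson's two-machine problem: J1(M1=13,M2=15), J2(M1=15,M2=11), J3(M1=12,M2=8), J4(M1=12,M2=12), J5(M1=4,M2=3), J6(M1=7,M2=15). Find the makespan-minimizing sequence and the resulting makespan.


Johnson's rule:
Group 1 (M1≤M2, sort by M1): ['J6', 'J4', 'J1']
Group 2 (M1>M2, sort desc M2): ['J2', 'J3', 'J5']
Sequence: J6 → J4 → J1 → J2 → J3 → J5
Makespan calculation:
  J6: M1 done=7, M2 done=22
  J4: M1 done=19, M2 done=34
  J1: M1 done=32, M2 done=49
  J2: M1 done=47, M2 done=60
  J3: M1 done=59, M2 done=68
  J5: M1 done=63, M2 done=71
= Sequence: J6 → J4 → J1 → J2 → J3 → J5, Makespan: 71


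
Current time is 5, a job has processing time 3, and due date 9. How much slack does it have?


Slack = due - current_time - processing
= 9 - 5 - 3
= 1


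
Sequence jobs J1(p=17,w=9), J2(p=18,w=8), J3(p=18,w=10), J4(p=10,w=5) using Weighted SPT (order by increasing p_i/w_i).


WSPT (Smith's rule): sort by p/w ascending
  J3: p/w = 18/10 = 1.800
  J1: p/w = 17/9 = 1.889
  J4: p/w = 10/5 = 2.000
  J2: p/w = 18/8 = 2.250
Order: J3 → J1 → J4 → J2


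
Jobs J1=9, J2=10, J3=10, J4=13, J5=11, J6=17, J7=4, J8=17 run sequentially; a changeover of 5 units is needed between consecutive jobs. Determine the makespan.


Makespan = Σ processing + (n-1) × setup
= (9 + 10 + 10 + 13 + 11 + 17 + 4 + 17) + (8-1)×5
= 91 + 35
= 126 time units


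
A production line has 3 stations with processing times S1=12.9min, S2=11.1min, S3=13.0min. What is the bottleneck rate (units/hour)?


Bottleneck = longest station time
Station times: [12.9, 11.1, 13.0]
Max = 13.0 min
Rate = 60 / 13.0
= 4.62 units/hour (bottleneck: 13.0min)


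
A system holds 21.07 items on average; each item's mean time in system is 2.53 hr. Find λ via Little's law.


Little's law: L = λW → λ = L / W
= 21.07 / 2.53
= 8.33 per hour


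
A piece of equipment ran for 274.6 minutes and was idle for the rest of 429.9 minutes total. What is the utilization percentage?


Utilization = busy / total × 100
= 274.6 / 429.9 × 100
= 63.9%


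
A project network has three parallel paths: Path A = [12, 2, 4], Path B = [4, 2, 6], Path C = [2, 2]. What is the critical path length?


Path A: 12 + 2 + 4 = 18
Path B: 4 + 2 + 6 = 12
Path C: 2 + 2 = 4
Critical path = longest = max(18, 12, 4)
= 18 (Path A)


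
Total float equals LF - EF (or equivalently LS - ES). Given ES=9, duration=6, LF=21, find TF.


EF = ES + duration = 9 + 6 = 15
LS = LF - duration = 21 - 6 = 15
Total Float = LF - EF = 21 - 15
(or LS - ES = 15 - 9)
= 6


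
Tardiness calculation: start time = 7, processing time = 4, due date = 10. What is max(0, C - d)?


Completion = start + processing = 7 + 4 = 11
Tardiness = max(0, C - d) = max(0, 11 - 10)
= max(0, 1)
= 1


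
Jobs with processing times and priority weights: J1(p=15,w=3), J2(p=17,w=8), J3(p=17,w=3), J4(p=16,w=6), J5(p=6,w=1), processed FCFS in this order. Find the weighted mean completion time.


Completion times:
  J1: C=15, w×C=3×15=45
  J2: C=32, w×C=8×32=256
  J3: C=49, w×C=3×49=147
  J4: C=65, w×C=6×65=390
  J5: C=71, w×C=1×71=71
Sum w×C = 909
Sum w = 21
Weighted avg = 909/21
= 43.29


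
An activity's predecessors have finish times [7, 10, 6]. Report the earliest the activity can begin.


ES = max of all predecessor completion times
Predecessors: [7, 10, 6]
ES = max(7, 10, 6)
= 10


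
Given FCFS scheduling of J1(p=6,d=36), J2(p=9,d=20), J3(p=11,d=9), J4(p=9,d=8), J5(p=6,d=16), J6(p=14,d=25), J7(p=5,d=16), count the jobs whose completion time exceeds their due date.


Completion vs due date:
  J1: C=6, d=36 → on time
  J2: C=15, d=20 → on time
  J3: C=26, d=9 → TARDY
  J4: C=35, d=8 → TARDY
  J5: C=41, d=16 → TARDY
  J6: C=55, d=25 → TARDY
  J7: C=60, d=16 → TARDY
Tardy jobs: J3, J4, J5, J6, J7
Count = 5


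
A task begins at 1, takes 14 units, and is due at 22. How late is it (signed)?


Completion = 1 + 14 = 15
Lateness = C - d = 15 - 22
= -7


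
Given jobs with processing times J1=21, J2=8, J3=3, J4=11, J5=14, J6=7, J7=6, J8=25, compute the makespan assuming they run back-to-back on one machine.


Sequential makespan: sum all processing times
= 21 + 8 + 3 + 11 + 14 + 7 + 6 + 25
= 95 time units


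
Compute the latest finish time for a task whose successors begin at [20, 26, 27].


LF = min of all successor start times
Successors start at: [20, 26, 27]
LF = min(20, 26, 27)
= 20


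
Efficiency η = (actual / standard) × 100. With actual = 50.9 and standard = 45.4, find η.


Efficiency = (actual / standard) × 100
= (50.9 / 45.4) × 100
= 112.1%


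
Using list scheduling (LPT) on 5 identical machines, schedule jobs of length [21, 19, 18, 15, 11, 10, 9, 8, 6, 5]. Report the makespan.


Jobs (LPT sorted): [21, 19, 18, 15, 11, 10, 9, 8, 6, 5]
Machines: 5
  J=21 → Machine 1 (load: 0+21=21)
  J=19 → Machine 2 (load: 0+19=19)
  J=18 → Machine 3 (load: 0+18=18)
  J=15 → Machine 4 (load: 0+15=15)
  J=11 → Machine 5 (load: 0+11=11)
  J=10 → Machine 5 (load: 11+10=21)
  J=9 → Machine 4 (load: 15+9=24)
  J=8 → Machine 3 (load: 18+8=26)
  J=6 → Machine 2 (load: 19+6=25)
  J=5 → Machine 1 (load: 21+5=26)
Machine loads: [26, 25, 26, 24, 21]
Makespan = max = 26 time units


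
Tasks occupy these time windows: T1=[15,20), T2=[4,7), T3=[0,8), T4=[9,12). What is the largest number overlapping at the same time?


Check each time point for overlaps:
  t=4: 2 tasks active (T2, T3)
Max concurrent = 2


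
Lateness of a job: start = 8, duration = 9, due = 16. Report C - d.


Completion = 8 + 9 = 17
Lateness = C - d = 17 - 16
= 1


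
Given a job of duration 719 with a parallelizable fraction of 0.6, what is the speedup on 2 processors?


Amdahl's law: T_p = T × ((1-p) + p/N)
= 719 × ((1-0.6) + 0.6/2)
= 719 × (0.40 + 0.3000)
= 719 × 0.7000
= 503.30
Speedup = 719/503.30
= 1.43×


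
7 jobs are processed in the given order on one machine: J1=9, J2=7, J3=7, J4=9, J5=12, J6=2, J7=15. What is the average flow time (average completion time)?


Completion times:
  J1: completes at 9
  J2: completes at 16
  J3: completes at 23
  J4: completes at 32
  J5: completes at 44
  J6: completes at 46
  J7: completes at 61
Sum = 231
Average = 231/7
= 33.00


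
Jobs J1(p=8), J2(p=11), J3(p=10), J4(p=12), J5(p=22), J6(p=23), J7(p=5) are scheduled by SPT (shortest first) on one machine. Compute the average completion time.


SPT order: J7 → J1 → J3 → J2 → J4 → J5 → J6
Completion times:
  J7: C=5
  J1: C=13
  J3: C=23
  J2: C=34
  J4: C=46
  J5: C=68
  J6: C=91
Sum = 280, n = 7
Mean flow = 280/7
= 40.00


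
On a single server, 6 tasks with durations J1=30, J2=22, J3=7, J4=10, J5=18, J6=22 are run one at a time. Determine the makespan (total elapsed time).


Sequential makespan: sum all processing times
= 30 + 22 + 7 + 10 + 18 + 22
= 109 time units


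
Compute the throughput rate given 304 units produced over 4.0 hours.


Throughput = units / time
= 304 / 4.0
= 76.0 units/hour


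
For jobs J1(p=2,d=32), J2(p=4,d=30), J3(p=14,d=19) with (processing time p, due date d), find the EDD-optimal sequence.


EDD: sort by earliest due date
  J3: d=19, p=14
  J2: d=30, p=4
  J1: d=32, p=2
Order: J3 → J2 → J1


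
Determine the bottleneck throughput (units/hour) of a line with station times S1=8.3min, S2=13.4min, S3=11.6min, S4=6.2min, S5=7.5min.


Bottleneck = longest station time
Station times: [8.3, 13.4, 11.6, 6.2, 7.5]
Max = 13.4 min
Rate = 60 / 13.4
= 4.48 units/hour (bottleneck: 13.4min)


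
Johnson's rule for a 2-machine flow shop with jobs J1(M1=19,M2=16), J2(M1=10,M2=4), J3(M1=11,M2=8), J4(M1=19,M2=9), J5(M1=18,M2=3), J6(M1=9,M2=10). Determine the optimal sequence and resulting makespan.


Johnson's rule:
Group 1 (M1≤M2, sort by M1): ['J6']
Group 2 (M1>M2, sort desc M2): ['J1', 'J4', 'J3', 'J2', 'J5']
Sequence: J6 → J1 → J4 → J3 → J2 → J5
Makespan calculation:
  J6: M1 done=9, M2 done=19
  J1: M1 done=28, M2 done=44
  J4: M1 done=47, M2 done=56
  J3: M1 done=58, M2 done=66
  J2: M1 done=68, M2 done=72
  J5: M1 done=86, M2 done=89
= Sequence: J6 → J1 → J4 → J3 → J2 → J5, Makespan: 89


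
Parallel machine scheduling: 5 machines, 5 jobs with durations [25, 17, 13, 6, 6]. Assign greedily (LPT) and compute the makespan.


Jobs (LPT sorted): [25, 17, 13, 6, 6]
Machines: 5
  J=25 → Machine 1 (load: 0+25=25)
  J=17 → Machine 2 (load: 0+17=17)
  J=13 → Machine 3 (load: 0+13=13)
  J=6 → Machine 4 (load: 0+6=6)
  J=6 → Machine 5 (load: 0+6=6)
Machine loads: [25, 17, 13, 6, 6]
Makespan = max = 25 time units


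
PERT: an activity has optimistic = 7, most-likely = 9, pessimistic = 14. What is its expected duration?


te = (o + 4m + p) / 6
= (7 + 4×9 + 14) / 6
= (7 + 36 + 14) / 6
= 57 / 6
= 9.50


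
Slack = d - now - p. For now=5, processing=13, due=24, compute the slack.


Slack = due - current_time - processing
= 24 - 5 - 13
= 6


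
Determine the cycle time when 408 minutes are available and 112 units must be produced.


Cycle time = available time / demand
= 408 / 112
= 3.64 min/unit


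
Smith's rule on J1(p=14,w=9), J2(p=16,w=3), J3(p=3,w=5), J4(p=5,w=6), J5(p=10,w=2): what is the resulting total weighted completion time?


WSPT order (by p/w): J3 → J4 → J1 → J5 → J2
  J3: C=3, w·C=5×3=15
  J4: C=8, w·C=6×8=48
  J1: C=22, w·C=9×22=198
  J5: C=32, w·C=2×32=64
  J2: C=48, w·C=3×48=144
Σ w·C = 469
= 469


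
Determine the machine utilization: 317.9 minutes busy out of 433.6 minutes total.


Utilization = busy / total × 100
= 317.9 / 433.6 × 100
= 73.3%


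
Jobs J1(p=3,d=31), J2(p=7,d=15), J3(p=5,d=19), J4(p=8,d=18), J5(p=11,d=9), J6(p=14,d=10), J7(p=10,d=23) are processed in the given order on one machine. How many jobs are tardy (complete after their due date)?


Completion vs due date:
  J1: C=3, d=31 → on time
  J2: C=10, d=15 → on time
  J3: C=15, d=19 → on time
  J4: C=23, d=18 → TARDY
  J5: C=34, d=9 → TARDY
  J6: C=48, d=10 → TARDY
  J7: C=58, d=23 → TARDY
Tardy jobs: J4, J5, J6, J7
Count = 4


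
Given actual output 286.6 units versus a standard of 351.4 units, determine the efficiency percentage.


Efficiency = (actual / standard) × 100
= (286.6 / 351.4) × 100
= 81.6%


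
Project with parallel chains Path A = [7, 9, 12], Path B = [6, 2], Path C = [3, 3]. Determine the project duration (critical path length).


Path A: 7 + 9 + 12 = 28
Path B: 6 + 2 = 8
Path C: 3 + 3 = 6
Critical path = longest = max(28, 8, 6)
= 28 (Path A)


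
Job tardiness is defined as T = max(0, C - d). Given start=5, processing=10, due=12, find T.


Completion = start + processing = 5 + 10 = 15
Tardiness = max(0, C - d) = max(0, 15 - 12)
= max(0, 3)
= 3


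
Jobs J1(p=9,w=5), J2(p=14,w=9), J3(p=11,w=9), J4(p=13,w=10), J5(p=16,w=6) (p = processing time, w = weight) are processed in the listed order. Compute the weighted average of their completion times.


Completion times:
  J1: C=9, w×C=5×9=45
  J2: C=23, w×C=9×23=207
  J3: C=34, w×C=9×34=306
  J4: C=47, w×C=10×47=470
  J5: C=63, w×C=6×63=378
Sum w×C = 1406
Sum w = 39
Weighted avg = 1406/39
= 36.05


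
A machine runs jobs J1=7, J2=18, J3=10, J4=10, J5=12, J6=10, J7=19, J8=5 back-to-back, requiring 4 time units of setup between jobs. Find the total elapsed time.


Makespan = Σ processing + (n-1) × setup
= (7 + 18 + 10 + 10 + 12 + 10 + 19 + 5) + (8-1)×4
= 91 + 28
= 119 time units


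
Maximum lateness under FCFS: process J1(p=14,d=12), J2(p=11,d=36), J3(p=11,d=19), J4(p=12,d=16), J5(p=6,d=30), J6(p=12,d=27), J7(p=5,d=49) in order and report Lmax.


Lateness per job (L = C - d):
  J1: C=14, d=12, L=2
  J2: C=25, d=36, L=-11
  J3: C=36, d=19, L=17
  J4: C=48, d=16, L=32
  J5: C=54, d=30, L=24
  J6: C=66, d=27, L=39
  J7: C=71, d=49, L=22
Lmax = max(2, -11, 17, 32, 24, 39, 22)
= 39


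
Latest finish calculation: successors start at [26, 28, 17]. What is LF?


LF = min of all successor start times
Successors start at: [26, 28, 17]
LF = min(26, 28, 17)
= 17


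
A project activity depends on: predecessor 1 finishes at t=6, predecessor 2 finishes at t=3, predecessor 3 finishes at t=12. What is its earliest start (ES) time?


ES = max of all predecessor completion times
Predecessors: [6, 3, 12]
ES = max(6, 3, 12)
= 12


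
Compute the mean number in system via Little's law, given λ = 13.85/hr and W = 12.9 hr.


Little's law: L = λ × W
= 13.85 × 12.9
= 178.66


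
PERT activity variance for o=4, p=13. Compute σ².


σ² = ((p - o) / 6)² = (p - o)² / 36
= (13 - 4)² / 36
= 9² / 36
= 81 / 36
= 2.2500


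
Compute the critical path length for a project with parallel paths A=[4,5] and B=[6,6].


Path A: 4 + 5 = 9
Path B: 6 + 6 = 12
Critical path = longest = max(9, 12)
= 12 (Path B)


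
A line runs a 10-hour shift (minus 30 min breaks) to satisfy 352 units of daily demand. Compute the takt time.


Available = 10×60 - 30 = 570 min
Takt time = 570 / 352
= 1.62 min/unit


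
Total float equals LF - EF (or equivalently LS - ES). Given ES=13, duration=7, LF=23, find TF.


EF = ES + duration = 13 + 7 = 20
LS = LF - duration = 23 - 7 = 16
Total Float = LF - EF = 23 - 20
(or LS - ES = 16 - 13)
= 3


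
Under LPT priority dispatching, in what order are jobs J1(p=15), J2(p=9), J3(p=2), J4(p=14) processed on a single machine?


LPT: sort by longest processing time first
  J1: p=15
  J4: p=14
  J2: p=9
  J3: p=2
Order: J1 → J4 → J2 → J3


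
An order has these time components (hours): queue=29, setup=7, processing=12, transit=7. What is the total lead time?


Lead time = queue + setup + processing + transit
= 29 + 7 + 12 + 7
= 55 hours


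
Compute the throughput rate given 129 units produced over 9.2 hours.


Throughput = units / time
= 129 / 9.2
= 14.0 units/hour


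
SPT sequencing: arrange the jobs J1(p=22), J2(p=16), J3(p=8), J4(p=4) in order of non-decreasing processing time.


SPT: sort by shortest processing time
  J4: p=4
  J3: p=8
  J2: p=16
  J1: p=22
Order: J4 → J3 → J2 → J1


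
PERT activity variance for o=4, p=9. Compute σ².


σ² = ((p - o) / 6)² = (p - o)² / 36
= (9 - 4)² / 36
= 5² / 36
= 25 / 36
= 0.6944


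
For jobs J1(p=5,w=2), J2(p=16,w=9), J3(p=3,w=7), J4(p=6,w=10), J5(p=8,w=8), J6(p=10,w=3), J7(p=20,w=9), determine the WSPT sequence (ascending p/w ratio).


WSPT (Smith's rule): sort by p/w ascending
  J3: p/w = 3/7 = 0.429
  J4: p/w = 6/10 = 0.600
  J5: p/w = 8/8 = 1.000
  J2: p/w = 16/9 = 1.778
  J7: p/w = 20/9 = 2.222
  J1: p/w = 5/2 = 2.500
  J6: p/w = 10/3 = 3.333
Order: J3 → J4 → J5 → J2 → J7 → J1 → J6
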